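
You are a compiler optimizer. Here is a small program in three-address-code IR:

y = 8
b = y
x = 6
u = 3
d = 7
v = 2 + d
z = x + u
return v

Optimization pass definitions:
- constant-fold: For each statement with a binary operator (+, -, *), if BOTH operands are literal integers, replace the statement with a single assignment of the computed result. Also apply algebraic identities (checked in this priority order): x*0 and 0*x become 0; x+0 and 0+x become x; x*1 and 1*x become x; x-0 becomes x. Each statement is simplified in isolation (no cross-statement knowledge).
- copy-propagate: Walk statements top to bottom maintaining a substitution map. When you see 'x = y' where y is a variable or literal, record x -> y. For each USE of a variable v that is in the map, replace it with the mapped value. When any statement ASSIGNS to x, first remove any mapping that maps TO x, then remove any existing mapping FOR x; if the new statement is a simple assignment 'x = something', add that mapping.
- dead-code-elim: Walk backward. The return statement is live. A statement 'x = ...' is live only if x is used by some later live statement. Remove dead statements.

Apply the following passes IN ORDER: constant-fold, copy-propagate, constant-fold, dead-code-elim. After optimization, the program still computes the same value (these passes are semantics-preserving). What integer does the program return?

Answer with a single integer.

Initial IR:
  y = 8
  b = y
  x = 6
  u = 3
  d = 7
  v = 2 + d
  z = x + u
  return v
After constant-fold (8 stmts):
  y = 8
  b = y
  x = 6
  u = 3
  d = 7
  v = 2 + d
  z = x + u
  return v
After copy-propagate (8 stmts):
  y = 8
  b = 8
  x = 6
  u = 3
  d = 7
  v = 2 + 7
  z = 6 + 3
  return v
After constant-fold (8 stmts):
  y = 8
  b = 8
  x = 6
  u = 3
  d = 7
  v = 9
  z = 9
  return v
After dead-code-elim (2 stmts):
  v = 9
  return v
Evaluate:
  y = 8  =>  y = 8
  b = y  =>  b = 8
  x = 6  =>  x = 6
  u = 3  =>  u = 3
  d = 7  =>  d = 7
  v = 2 + d  =>  v = 9
  z = x + u  =>  z = 9
  return v = 9

Answer: 9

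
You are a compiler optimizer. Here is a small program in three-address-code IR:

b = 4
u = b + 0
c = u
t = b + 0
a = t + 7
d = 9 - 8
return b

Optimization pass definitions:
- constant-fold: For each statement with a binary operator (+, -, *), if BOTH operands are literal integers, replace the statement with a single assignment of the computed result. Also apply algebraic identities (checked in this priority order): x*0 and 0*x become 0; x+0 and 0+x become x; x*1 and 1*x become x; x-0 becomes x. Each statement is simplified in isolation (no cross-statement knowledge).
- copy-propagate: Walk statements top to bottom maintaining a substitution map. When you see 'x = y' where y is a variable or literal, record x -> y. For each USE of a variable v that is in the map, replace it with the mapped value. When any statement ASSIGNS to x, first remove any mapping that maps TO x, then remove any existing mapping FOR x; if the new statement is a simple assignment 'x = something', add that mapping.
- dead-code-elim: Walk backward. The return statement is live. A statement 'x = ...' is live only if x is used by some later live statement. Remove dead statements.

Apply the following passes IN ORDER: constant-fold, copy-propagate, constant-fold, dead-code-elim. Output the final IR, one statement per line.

Answer: return 4

Derivation:
Initial IR:
  b = 4
  u = b + 0
  c = u
  t = b + 0
  a = t + 7
  d = 9 - 8
  return b
After constant-fold (7 stmts):
  b = 4
  u = b
  c = u
  t = b
  a = t + 7
  d = 1
  return b
After copy-propagate (7 stmts):
  b = 4
  u = 4
  c = 4
  t = 4
  a = 4 + 7
  d = 1
  return 4
After constant-fold (7 stmts):
  b = 4
  u = 4
  c = 4
  t = 4
  a = 11
  d = 1
  return 4
After dead-code-elim (1 stmts):
  return 4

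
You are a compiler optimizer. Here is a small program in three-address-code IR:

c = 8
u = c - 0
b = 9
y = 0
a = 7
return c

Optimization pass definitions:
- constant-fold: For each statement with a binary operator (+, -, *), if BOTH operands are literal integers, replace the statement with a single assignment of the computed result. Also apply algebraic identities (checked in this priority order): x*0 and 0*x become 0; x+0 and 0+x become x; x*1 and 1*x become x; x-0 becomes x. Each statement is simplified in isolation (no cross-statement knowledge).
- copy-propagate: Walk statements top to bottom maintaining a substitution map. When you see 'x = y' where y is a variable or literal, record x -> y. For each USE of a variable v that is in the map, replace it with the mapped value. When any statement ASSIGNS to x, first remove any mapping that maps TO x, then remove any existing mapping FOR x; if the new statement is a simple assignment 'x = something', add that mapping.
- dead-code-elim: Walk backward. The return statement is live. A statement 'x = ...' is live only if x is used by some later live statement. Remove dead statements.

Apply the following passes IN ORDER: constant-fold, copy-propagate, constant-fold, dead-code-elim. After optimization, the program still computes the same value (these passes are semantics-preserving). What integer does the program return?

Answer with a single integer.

Answer: 8

Derivation:
Initial IR:
  c = 8
  u = c - 0
  b = 9
  y = 0
  a = 7
  return c
After constant-fold (6 stmts):
  c = 8
  u = c
  b = 9
  y = 0
  a = 7
  return c
After copy-propagate (6 stmts):
  c = 8
  u = 8
  b = 9
  y = 0
  a = 7
  return 8
After constant-fold (6 stmts):
  c = 8
  u = 8
  b = 9
  y = 0
  a = 7
  return 8
After dead-code-elim (1 stmts):
  return 8
Evaluate:
  c = 8  =>  c = 8
  u = c - 0  =>  u = 8
  b = 9  =>  b = 9
  y = 0  =>  y = 0
  a = 7  =>  a = 7
  return c = 8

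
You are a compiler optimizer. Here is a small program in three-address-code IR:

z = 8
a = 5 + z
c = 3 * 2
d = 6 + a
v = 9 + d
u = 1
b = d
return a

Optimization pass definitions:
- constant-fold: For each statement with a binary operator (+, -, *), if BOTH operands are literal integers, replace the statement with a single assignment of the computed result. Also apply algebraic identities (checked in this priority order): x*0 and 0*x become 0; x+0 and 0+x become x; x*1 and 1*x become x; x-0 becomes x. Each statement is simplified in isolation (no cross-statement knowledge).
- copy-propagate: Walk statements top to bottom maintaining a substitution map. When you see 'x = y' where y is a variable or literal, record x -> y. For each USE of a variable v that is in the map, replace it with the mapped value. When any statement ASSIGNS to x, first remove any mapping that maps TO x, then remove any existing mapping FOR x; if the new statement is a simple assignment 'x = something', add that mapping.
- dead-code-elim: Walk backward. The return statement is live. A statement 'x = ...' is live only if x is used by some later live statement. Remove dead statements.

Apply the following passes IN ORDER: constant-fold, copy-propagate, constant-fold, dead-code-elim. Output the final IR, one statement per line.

Initial IR:
  z = 8
  a = 5 + z
  c = 3 * 2
  d = 6 + a
  v = 9 + d
  u = 1
  b = d
  return a
After constant-fold (8 stmts):
  z = 8
  a = 5 + z
  c = 6
  d = 6 + a
  v = 9 + d
  u = 1
  b = d
  return a
After copy-propagate (8 stmts):
  z = 8
  a = 5 + 8
  c = 6
  d = 6 + a
  v = 9 + d
  u = 1
  b = d
  return a
After constant-fold (8 stmts):
  z = 8
  a = 13
  c = 6
  d = 6 + a
  v = 9 + d
  u = 1
  b = d
  return a
After dead-code-elim (2 stmts):
  a = 13
  return a

Answer: a = 13
return a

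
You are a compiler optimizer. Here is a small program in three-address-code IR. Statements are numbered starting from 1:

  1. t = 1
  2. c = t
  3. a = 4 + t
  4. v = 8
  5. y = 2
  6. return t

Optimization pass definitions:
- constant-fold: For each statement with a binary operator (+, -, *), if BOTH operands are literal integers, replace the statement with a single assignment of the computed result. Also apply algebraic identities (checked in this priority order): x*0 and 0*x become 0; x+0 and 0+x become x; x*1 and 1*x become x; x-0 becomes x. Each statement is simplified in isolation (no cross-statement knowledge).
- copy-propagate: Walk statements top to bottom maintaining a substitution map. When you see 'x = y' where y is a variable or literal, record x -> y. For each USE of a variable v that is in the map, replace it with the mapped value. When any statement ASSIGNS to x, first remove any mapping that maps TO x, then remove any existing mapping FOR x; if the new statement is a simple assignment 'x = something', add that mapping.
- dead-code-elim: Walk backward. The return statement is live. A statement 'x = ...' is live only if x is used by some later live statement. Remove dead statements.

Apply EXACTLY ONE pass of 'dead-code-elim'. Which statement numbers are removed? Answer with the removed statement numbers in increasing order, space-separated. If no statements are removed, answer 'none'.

Answer: 2 3 4 5

Derivation:
Backward liveness scan:
Stmt 1 't = 1': KEEP (t is live); live-in = []
Stmt 2 'c = t': DEAD (c not in live set ['t'])
Stmt 3 'a = 4 + t': DEAD (a not in live set ['t'])
Stmt 4 'v = 8': DEAD (v not in live set ['t'])
Stmt 5 'y = 2': DEAD (y not in live set ['t'])
Stmt 6 'return t': KEEP (return); live-in = ['t']
Removed statement numbers: [2, 3, 4, 5]
Surviving IR:
  t = 1
  return t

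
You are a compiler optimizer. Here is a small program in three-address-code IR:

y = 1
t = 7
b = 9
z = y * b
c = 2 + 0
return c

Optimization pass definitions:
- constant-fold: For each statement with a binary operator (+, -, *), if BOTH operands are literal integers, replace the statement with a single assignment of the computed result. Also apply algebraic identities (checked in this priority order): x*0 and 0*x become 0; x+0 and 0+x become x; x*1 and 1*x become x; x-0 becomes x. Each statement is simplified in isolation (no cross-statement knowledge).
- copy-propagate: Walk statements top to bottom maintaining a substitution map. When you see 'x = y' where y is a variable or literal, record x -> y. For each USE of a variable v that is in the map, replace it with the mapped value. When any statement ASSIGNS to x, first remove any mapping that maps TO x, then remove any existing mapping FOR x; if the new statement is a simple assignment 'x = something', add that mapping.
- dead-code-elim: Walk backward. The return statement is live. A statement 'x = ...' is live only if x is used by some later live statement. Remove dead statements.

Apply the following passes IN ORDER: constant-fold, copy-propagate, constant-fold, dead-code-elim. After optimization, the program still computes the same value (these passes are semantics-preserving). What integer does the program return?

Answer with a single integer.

Initial IR:
  y = 1
  t = 7
  b = 9
  z = y * b
  c = 2 + 0
  return c
After constant-fold (6 stmts):
  y = 1
  t = 7
  b = 9
  z = y * b
  c = 2
  return c
After copy-propagate (6 stmts):
  y = 1
  t = 7
  b = 9
  z = 1 * 9
  c = 2
  return 2
After constant-fold (6 stmts):
  y = 1
  t = 7
  b = 9
  z = 9
  c = 2
  return 2
After dead-code-elim (1 stmts):
  return 2
Evaluate:
  y = 1  =>  y = 1
  t = 7  =>  t = 7
  b = 9  =>  b = 9
  z = y * b  =>  z = 9
  c = 2 + 0  =>  c = 2
  return c = 2

Answer: 2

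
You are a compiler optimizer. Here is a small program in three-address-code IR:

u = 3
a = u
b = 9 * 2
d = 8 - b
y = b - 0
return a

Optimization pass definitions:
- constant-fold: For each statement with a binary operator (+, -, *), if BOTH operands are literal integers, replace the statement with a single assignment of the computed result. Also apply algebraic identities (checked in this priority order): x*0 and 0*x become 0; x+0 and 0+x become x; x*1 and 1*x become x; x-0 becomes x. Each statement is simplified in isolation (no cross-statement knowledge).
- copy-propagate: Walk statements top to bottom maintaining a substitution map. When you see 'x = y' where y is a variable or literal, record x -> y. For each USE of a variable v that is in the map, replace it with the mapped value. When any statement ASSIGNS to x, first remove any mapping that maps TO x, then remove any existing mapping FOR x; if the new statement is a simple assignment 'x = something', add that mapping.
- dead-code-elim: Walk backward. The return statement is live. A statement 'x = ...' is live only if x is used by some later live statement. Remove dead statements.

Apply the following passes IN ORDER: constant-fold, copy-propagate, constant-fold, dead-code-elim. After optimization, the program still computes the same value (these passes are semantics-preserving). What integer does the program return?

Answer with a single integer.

Initial IR:
  u = 3
  a = u
  b = 9 * 2
  d = 8 - b
  y = b - 0
  return a
After constant-fold (6 stmts):
  u = 3
  a = u
  b = 18
  d = 8 - b
  y = b
  return a
After copy-propagate (6 stmts):
  u = 3
  a = 3
  b = 18
  d = 8 - 18
  y = 18
  return 3
After constant-fold (6 stmts):
  u = 3
  a = 3
  b = 18
  d = -10
  y = 18
  return 3
After dead-code-elim (1 stmts):
  return 3
Evaluate:
  u = 3  =>  u = 3
  a = u  =>  a = 3
  b = 9 * 2  =>  b = 18
  d = 8 - b  =>  d = -10
  y = b - 0  =>  y = 18
  return a = 3

Answer: 3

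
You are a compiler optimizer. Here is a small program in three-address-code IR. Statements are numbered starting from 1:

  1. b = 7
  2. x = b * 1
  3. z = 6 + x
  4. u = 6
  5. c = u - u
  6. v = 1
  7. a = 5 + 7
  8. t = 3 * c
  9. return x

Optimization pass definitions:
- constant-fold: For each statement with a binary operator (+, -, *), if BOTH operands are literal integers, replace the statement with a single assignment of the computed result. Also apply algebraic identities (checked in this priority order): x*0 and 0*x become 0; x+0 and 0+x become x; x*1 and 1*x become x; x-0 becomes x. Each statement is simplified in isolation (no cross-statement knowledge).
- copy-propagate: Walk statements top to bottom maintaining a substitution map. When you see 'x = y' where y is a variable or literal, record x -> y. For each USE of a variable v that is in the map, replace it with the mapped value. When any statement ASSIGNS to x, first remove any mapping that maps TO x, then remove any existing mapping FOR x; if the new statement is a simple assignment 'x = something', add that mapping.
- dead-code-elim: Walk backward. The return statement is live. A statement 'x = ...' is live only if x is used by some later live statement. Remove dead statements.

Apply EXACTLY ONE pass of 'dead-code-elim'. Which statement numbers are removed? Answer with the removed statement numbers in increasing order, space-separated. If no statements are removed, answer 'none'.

Backward liveness scan:
Stmt 1 'b = 7': KEEP (b is live); live-in = []
Stmt 2 'x = b * 1': KEEP (x is live); live-in = ['b']
Stmt 3 'z = 6 + x': DEAD (z not in live set ['x'])
Stmt 4 'u = 6': DEAD (u not in live set ['x'])
Stmt 5 'c = u - u': DEAD (c not in live set ['x'])
Stmt 6 'v = 1': DEAD (v not in live set ['x'])
Stmt 7 'a = 5 + 7': DEAD (a not in live set ['x'])
Stmt 8 't = 3 * c': DEAD (t not in live set ['x'])
Stmt 9 'return x': KEEP (return); live-in = ['x']
Removed statement numbers: [3, 4, 5, 6, 7, 8]
Surviving IR:
  b = 7
  x = b * 1
  return x

Answer: 3 4 5 6 7 8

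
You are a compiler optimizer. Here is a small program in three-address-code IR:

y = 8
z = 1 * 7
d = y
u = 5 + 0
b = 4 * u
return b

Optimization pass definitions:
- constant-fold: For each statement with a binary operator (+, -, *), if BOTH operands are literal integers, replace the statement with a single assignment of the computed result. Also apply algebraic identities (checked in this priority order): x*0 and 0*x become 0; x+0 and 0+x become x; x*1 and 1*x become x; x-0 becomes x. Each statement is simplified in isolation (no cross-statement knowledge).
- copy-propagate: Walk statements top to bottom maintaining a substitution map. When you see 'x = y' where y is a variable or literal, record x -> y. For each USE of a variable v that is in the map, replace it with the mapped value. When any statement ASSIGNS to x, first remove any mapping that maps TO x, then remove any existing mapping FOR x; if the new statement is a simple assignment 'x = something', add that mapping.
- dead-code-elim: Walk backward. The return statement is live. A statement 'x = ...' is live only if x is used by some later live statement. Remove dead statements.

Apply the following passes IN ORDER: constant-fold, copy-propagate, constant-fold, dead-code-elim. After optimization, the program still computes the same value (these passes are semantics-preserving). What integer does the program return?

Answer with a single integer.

Initial IR:
  y = 8
  z = 1 * 7
  d = y
  u = 5 + 0
  b = 4 * u
  return b
After constant-fold (6 stmts):
  y = 8
  z = 7
  d = y
  u = 5
  b = 4 * u
  return b
After copy-propagate (6 stmts):
  y = 8
  z = 7
  d = 8
  u = 5
  b = 4 * 5
  return b
After constant-fold (6 stmts):
  y = 8
  z = 7
  d = 8
  u = 5
  b = 20
  return b
After dead-code-elim (2 stmts):
  b = 20
  return b
Evaluate:
  y = 8  =>  y = 8
  z = 1 * 7  =>  z = 7
  d = y  =>  d = 8
  u = 5 + 0  =>  u = 5
  b = 4 * u  =>  b = 20
  return b = 20

Answer: 20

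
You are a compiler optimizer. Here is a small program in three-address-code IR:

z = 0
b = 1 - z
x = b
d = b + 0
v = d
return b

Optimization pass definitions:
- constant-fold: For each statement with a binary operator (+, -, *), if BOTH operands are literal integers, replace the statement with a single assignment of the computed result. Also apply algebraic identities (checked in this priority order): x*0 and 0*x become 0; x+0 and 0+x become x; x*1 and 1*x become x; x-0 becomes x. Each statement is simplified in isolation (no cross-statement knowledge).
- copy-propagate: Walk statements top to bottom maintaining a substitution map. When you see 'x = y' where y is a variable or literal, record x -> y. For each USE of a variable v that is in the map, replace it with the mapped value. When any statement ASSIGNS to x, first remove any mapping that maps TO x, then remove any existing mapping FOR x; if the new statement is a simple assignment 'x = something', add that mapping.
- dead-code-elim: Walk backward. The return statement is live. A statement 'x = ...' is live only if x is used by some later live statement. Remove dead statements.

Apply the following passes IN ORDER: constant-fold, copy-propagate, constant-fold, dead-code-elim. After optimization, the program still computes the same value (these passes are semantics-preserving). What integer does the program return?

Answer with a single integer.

Initial IR:
  z = 0
  b = 1 - z
  x = b
  d = b + 0
  v = d
  return b
After constant-fold (6 stmts):
  z = 0
  b = 1 - z
  x = b
  d = b
  v = d
  return b
After copy-propagate (6 stmts):
  z = 0
  b = 1 - 0
  x = b
  d = b
  v = b
  return b
After constant-fold (6 stmts):
  z = 0
  b = 1
  x = b
  d = b
  v = b
  return b
After dead-code-elim (2 stmts):
  b = 1
  return b
Evaluate:
  z = 0  =>  z = 0
  b = 1 - z  =>  b = 1
  x = b  =>  x = 1
  d = b + 0  =>  d = 1
  v = d  =>  v = 1
  return b = 1

Answer: 1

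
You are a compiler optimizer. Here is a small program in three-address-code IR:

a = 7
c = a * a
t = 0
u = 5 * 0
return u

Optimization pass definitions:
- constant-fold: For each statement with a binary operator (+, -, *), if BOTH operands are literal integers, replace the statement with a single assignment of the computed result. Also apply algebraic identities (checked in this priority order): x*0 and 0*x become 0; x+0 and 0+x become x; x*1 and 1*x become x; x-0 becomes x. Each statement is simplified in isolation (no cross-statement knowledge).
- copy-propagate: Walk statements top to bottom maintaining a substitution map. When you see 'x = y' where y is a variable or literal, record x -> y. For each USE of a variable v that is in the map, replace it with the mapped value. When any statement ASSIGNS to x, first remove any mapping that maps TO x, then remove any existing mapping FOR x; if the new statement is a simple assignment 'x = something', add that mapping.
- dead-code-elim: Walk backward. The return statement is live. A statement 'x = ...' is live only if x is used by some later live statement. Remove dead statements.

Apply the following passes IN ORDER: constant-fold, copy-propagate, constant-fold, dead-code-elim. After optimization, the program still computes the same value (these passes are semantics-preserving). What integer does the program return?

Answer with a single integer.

Answer: 0

Derivation:
Initial IR:
  a = 7
  c = a * a
  t = 0
  u = 5 * 0
  return u
After constant-fold (5 stmts):
  a = 7
  c = a * a
  t = 0
  u = 0
  return u
After copy-propagate (5 stmts):
  a = 7
  c = 7 * 7
  t = 0
  u = 0
  return 0
After constant-fold (5 stmts):
  a = 7
  c = 49
  t = 0
  u = 0
  return 0
After dead-code-elim (1 stmts):
  return 0
Evaluate:
  a = 7  =>  a = 7
  c = a * a  =>  c = 49
  t = 0  =>  t = 0
  u = 5 * 0  =>  u = 0
  return u = 0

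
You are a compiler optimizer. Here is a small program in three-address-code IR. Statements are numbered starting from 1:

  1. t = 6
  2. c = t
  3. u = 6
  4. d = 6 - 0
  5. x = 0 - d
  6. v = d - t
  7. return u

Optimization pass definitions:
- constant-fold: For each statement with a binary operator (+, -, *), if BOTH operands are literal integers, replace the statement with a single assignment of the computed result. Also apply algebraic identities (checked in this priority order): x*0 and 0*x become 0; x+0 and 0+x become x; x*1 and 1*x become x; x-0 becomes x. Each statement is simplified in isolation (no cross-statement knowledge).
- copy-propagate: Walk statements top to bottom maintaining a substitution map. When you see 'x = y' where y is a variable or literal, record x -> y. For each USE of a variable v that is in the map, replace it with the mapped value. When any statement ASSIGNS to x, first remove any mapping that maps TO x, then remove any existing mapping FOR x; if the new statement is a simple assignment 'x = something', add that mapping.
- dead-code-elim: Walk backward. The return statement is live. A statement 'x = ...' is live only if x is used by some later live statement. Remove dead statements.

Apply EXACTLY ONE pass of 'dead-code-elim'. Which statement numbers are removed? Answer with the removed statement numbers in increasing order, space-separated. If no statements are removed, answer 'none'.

Backward liveness scan:
Stmt 1 't = 6': DEAD (t not in live set [])
Stmt 2 'c = t': DEAD (c not in live set [])
Stmt 3 'u = 6': KEEP (u is live); live-in = []
Stmt 4 'd = 6 - 0': DEAD (d not in live set ['u'])
Stmt 5 'x = 0 - d': DEAD (x not in live set ['u'])
Stmt 6 'v = d - t': DEAD (v not in live set ['u'])
Stmt 7 'return u': KEEP (return); live-in = ['u']
Removed statement numbers: [1, 2, 4, 5, 6]
Surviving IR:
  u = 6
  return u

Answer: 1 2 4 5 6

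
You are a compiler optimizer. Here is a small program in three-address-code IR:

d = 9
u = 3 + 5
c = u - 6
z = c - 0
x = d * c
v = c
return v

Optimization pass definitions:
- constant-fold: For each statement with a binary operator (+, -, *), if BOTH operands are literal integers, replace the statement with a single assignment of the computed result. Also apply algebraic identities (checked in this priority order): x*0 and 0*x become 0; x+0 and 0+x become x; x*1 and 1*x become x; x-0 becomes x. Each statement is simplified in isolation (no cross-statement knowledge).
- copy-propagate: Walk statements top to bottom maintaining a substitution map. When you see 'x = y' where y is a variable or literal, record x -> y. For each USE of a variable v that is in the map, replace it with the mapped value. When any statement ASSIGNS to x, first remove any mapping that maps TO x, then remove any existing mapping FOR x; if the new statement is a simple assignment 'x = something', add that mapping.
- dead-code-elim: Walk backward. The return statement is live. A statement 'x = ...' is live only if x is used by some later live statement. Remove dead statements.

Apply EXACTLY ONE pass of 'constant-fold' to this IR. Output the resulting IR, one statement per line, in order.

Applying constant-fold statement-by-statement:
  [1] d = 9  (unchanged)
  [2] u = 3 + 5  -> u = 8
  [3] c = u - 6  (unchanged)
  [4] z = c - 0  -> z = c
  [5] x = d * c  (unchanged)
  [6] v = c  (unchanged)
  [7] return v  (unchanged)
Result (7 stmts):
  d = 9
  u = 8
  c = u - 6
  z = c
  x = d * c
  v = c
  return v

Answer: d = 9
u = 8
c = u - 6
z = c
x = d * c
v = c
return v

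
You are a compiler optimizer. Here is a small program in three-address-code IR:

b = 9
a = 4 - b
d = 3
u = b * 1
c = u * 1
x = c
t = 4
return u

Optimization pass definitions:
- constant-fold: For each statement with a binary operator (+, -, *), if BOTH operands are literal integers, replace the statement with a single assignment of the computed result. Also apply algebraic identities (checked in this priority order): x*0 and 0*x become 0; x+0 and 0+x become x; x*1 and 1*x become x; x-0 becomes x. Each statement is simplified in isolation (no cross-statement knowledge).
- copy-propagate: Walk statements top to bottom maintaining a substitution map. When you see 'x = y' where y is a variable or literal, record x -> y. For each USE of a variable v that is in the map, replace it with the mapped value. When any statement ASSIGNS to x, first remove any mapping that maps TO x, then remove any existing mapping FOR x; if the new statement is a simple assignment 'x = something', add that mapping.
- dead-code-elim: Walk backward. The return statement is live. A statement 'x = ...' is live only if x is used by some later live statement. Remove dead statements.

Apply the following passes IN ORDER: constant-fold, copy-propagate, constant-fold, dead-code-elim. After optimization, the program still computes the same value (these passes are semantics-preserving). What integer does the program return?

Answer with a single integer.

Answer: 9

Derivation:
Initial IR:
  b = 9
  a = 4 - b
  d = 3
  u = b * 1
  c = u * 1
  x = c
  t = 4
  return u
After constant-fold (8 stmts):
  b = 9
  a = 4 - b
  d = 3
  u = b
  c = u
  x = c
  t = 4
  return u
After copy-propagate (8 stmts):
  b = 9
  a = 4 - 9
  d = 3
  u = 9
  c = 9
  x = 9
  t = 4
  return 9
After constant-fold (8 stmts):
  b = 9
  a = -5
  d = 3
  u = 9
  c = 9
  x = 9
  t = 4
  return 9
After dead-code-elim (1 stmts):
  return 9
Evaluate:
  b = 9  =>  b = 9
  a = 4 - b  =>  a = -5
  d = 3  =>  d = 3
  u = b * 1  =>  u = 9
  c = u * 1  =>  c = 9
  x = c  =>  x = 9
  t = 4  =>  t = 4
  return u = 9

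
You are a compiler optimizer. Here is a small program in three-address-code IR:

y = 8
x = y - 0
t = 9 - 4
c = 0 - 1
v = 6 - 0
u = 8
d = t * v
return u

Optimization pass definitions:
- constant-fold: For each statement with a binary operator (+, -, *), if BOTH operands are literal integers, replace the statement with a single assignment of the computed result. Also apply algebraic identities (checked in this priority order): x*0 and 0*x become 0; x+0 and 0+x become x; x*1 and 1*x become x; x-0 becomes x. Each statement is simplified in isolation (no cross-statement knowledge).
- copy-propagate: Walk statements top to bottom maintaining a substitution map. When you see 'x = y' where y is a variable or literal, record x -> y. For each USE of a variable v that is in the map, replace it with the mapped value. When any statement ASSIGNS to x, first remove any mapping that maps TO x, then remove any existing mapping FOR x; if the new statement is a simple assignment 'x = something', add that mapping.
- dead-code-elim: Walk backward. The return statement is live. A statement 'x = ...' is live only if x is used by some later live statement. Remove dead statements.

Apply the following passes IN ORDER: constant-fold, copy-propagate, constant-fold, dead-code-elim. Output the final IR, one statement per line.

Initial IR:
  y = 8
  x = y - 0
  t = 9 - 4
  c = 0 - 1
  v = 6 - 0
  u = 8
  d = t * v
  return u
After constant-fold (8 stmts):
  y = 8
  x = y
  t = 5
  c = -1
  v = 6
  u = 8
  d = t * v
  return u
After copy-propagate (8 stmts):
  y = 8
  x = 8
  t = 5
  c = -1
  v = 6
  u = 8
  d = 5 * 6
  return 8
After constant-fold (8 stmts):
  y = 8
  x = 8
  t = 5
  c = -1
  v = 6
  u = 8
  d = 30
  return 8
After dead-code-elim (1 stmts):
  return 8

Answer: return 8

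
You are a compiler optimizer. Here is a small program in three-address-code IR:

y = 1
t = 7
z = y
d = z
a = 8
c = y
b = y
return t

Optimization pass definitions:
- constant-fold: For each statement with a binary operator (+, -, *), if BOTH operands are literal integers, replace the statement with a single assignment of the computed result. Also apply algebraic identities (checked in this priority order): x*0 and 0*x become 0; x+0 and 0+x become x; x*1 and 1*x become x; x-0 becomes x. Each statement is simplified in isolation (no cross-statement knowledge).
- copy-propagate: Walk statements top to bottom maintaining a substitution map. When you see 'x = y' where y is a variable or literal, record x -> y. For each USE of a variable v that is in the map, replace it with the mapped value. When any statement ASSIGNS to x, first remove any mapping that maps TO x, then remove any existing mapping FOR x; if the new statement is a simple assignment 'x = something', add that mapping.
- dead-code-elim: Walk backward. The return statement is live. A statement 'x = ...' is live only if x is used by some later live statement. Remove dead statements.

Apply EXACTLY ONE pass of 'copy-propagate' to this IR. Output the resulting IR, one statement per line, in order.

Applying copy-propagate statement-by-statement:
  [1] y = 1  (unchanged)
  [2] t = 7  (unchanged)
  [3] z = y  -> z = 1
  [4] d = z  -> d = 1
  [5] a = 8  (unchanged)
  [6] c = y  -> c = 1
  [7] b = y  -> b = 1
  [8] return t  -> return 7
Result (8 stmts):
  y = 1
  t = 7
  z = 1
  d = 1
  a = 8
  c = 1
  b = 1
  return 7

Answer: y = 1
t = 7
z = 1
d = 1
a = 8
c = 1
b = 1
return 7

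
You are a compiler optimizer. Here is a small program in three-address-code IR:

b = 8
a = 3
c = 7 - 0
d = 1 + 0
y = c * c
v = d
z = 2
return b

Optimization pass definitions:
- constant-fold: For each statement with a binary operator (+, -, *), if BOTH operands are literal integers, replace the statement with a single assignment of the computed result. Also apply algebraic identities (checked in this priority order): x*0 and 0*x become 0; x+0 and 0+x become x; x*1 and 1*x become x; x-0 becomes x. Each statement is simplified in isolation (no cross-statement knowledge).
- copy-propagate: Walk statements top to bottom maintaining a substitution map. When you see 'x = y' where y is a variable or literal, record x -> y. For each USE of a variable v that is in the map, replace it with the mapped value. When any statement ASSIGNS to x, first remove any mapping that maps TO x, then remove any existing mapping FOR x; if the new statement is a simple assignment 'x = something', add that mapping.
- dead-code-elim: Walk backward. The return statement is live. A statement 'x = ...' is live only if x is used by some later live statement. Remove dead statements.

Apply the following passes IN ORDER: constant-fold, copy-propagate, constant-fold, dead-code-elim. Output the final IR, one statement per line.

Answer: return 8

Derivation:
Initial IR:
  b = 8
  a = 3
  c = 7 - 0
  d = 1 + 0
  y = c * c
  v = d
  z = 2
  return b
After constant-fold (8 stmts):
  b = 8
  a = 3
  c = 7
  d = 1
  y = c * c
  v = d
  z = 2
  return b
After copy-propagate (8 stmts):
  b = 8
  a = 3
  c = 7
  d = 1
  y = 7 * 7
  v = 1
  z = 2
  return 8
After constant-fold (8 stmts):
  b = 8
  a = 3
  c = 7
  d = 1
  y = 49
  v = 1
  z = 2
  return 8
After dead-code-elim (1 stmts):
  return 8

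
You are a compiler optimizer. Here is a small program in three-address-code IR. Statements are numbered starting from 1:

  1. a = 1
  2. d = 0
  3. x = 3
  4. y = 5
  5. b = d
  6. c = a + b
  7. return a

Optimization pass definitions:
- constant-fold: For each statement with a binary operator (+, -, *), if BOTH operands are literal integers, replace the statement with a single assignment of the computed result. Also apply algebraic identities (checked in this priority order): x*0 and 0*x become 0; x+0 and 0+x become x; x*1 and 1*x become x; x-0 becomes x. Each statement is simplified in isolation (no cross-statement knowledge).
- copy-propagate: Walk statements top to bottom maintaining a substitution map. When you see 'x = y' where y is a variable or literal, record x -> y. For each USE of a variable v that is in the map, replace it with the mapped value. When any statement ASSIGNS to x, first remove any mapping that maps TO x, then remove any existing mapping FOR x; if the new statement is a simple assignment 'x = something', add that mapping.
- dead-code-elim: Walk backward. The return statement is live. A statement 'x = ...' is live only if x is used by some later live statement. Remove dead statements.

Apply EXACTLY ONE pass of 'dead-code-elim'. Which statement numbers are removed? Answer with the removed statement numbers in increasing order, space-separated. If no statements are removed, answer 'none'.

Answer: 2 3 4 5 6

Derivation:
Backward liveness scan:
Stmt 1 'a = 1': KEEP (a is live); live-in = []
Stmt 2 'd = 0': DEAD (d not in live set ['a'])
Stmt 3 'x = 3': DEAD (x not in live set ['a'])
Stmt 4 'y = 5': DEAD (y not in live set ['a'])
Stmt 5 'b = d': DEAD (b not in live set ['a'])
Stmt 6 'c = a + b': DEAD (c not in live set ['a'])
Stmt 7 'return a': KEEP (return); live-in = ['a']
Removed statement numbers: [2, 3, 4, 5, 6]
Surviving IR:
  a = 1
  return a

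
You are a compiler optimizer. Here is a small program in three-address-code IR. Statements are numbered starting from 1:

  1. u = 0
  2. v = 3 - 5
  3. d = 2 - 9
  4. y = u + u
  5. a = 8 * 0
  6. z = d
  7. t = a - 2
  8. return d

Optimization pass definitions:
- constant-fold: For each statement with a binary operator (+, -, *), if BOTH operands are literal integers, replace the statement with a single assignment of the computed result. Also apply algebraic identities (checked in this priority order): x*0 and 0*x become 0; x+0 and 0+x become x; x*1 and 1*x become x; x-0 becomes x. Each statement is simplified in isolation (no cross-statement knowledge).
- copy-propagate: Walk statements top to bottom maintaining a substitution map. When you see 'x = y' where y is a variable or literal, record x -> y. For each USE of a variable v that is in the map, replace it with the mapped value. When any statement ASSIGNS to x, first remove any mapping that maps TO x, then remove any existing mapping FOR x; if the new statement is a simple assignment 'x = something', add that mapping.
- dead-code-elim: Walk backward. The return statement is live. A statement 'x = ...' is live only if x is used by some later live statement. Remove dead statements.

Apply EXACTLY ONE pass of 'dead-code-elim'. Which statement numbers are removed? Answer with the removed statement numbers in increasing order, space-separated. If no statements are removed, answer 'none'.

Answer: 1 2 4 5 6 7

Derivation:
Backward liveness scan:
Stmt 1 'u = 0': DEAD (u not in live set [])
Stmt 2 'v = 3 - 5': DEAD (v not in live set [])
Stmt 3 'd = 2 - 9': KEEP (d is live); live-in = []
Stmt 4 'y = u + u': DEAD (y not in live set ['d'])
Stmt 5 'a = 8 * 0': DEAD (a not in live set ['d'])
Stmt 6 'z = d': DEAD (z not in live set ['d'])
Stmt 7 't = a - 2': DEAD (t not in live set ['d'])
Stmt 8 'return d': KEEP (return); live-in = ['d']
Removed statement numbers: [1, 2, 4, 5, 6, 7]
Surviving IR:
  d = 2 - 9
  return d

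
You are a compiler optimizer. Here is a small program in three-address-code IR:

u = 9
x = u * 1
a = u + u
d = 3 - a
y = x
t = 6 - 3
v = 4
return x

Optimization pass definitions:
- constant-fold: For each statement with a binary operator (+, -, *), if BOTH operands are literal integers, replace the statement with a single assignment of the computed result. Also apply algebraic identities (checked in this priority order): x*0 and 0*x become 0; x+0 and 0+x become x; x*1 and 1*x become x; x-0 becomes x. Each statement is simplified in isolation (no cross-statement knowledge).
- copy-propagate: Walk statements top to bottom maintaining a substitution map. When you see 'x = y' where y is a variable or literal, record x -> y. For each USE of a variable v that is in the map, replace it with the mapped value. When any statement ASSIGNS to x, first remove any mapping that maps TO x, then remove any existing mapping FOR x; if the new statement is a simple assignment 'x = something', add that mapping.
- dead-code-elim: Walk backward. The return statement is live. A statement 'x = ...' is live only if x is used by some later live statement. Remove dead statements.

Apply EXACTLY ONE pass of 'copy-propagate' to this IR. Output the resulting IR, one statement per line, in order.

Answer: u = 9
x = 9 * 1
a = 9 + 9
d = 3 - a
y = x
t = 6 - 3
v = 4
return x

Derivation:
Applying copy-propagate statement-by-statement:
  [1] u = 9  (unchanged)
  [2] x = u * 1  -> x = 9 * 1
  [3] a = u + u  -> a = 9 + 9
  [4] d = 3 - a  (unchanged)
  [5] y = x  (unchanged)
  [6] t = 6 - 3  (unchanged)
  [7] v = 4  (unchanged)
  [8] return x  (unchanged)
Result (8 stmts):
  u = 9
  x = 9 * 1
  a = 9 + 9
  d = 3 - a
  y = x
  t = 6 - 3
  v = 4
  return x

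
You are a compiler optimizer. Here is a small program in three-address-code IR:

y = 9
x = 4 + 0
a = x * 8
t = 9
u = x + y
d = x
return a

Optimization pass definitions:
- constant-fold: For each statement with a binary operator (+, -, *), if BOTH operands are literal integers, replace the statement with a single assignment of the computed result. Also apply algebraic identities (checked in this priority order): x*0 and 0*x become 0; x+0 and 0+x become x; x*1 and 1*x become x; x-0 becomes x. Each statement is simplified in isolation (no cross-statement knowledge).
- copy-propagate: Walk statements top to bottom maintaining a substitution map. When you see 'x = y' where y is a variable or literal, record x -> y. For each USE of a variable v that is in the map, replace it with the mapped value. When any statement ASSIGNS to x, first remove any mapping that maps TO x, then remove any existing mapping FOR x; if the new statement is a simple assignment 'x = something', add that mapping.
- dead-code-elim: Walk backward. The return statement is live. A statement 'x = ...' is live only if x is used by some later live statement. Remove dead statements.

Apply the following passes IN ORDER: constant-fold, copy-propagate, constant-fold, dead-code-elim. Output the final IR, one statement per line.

Answer: a = 32
return a

Derivation:
Initial IR:
  y = 9
  x = 4 + 0
  a = x * 8
  t = 9
  u = x + y
  d = x
  return a
After constant-fold (7 stmts):
  y = 9
  x = 4
  a = x * 8
  t = 9
  u = x + y
  d = x
  return a
After copy-propagate (7 stmts):
  y = 9
  x = 4
  a = 4 * 8
  t = 9
  u = 4 + 9
  d = 4
  return a
After constant-fold (7 stmts):
  y = 9
  x = 4
  a = 32
  t = 9
  u = 13
  d = 4
  return a
After dead-code-elim (2 stmts):
  a = 32
  return a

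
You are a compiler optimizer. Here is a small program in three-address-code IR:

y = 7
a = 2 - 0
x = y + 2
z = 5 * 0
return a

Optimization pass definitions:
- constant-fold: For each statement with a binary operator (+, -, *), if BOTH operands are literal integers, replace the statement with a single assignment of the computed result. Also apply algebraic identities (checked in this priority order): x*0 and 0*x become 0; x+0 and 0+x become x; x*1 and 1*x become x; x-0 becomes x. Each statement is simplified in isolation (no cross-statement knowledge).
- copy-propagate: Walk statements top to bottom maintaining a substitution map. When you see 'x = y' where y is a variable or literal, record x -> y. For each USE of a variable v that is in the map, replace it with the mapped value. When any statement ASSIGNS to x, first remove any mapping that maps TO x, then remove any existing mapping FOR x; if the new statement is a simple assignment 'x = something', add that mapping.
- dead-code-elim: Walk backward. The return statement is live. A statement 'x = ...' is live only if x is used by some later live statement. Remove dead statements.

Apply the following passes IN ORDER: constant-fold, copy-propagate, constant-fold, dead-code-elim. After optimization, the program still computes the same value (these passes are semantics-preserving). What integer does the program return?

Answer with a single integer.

Initial IR:
  y = 7
  a = 2 - 0
  x = y + 2
  z = 5 * 0
  return a
After constant-fold (5 stmts):
  y = 7
  a = 2
  x = y + 2
  z = 0
  return a
After copy-propagate (5 stmts):
  y = 7
  a = 2
  x = 7 + 2
  z = 0
  return 2
After constant-fold (5 stmts):
  y = 7
  a = 2
  x = 9
  z = 0
  return 2
After dead-code-elim (1 stmts):
  return 2
Evaluate:
  y = 7  =>  y = 7
  a = 2 - 0  =>  a = 2
  x = y + 2  =>  x = 9
  z = 5 * 0  =>  z = 0
  return a = 2

Answer: 2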